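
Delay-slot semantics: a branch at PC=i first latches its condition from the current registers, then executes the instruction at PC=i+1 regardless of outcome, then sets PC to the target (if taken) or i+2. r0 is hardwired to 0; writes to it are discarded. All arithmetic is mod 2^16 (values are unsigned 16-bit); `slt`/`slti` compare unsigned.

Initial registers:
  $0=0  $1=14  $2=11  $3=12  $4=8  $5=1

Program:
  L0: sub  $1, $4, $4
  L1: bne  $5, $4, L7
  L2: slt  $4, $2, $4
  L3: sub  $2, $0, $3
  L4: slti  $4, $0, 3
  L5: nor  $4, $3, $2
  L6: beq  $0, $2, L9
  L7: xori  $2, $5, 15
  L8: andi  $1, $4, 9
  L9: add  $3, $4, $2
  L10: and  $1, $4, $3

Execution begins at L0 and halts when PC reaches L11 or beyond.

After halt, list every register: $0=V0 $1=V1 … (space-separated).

[0] sub  $1, $4, $4  →  {$0:0, $1:0, $2:11, $3:12, $4:8, $5:1}
[1] bne  $5, $4, L7  →  {$0:0, $1:0, $2:11, $3:12, $4:8, $5:1}  ⟨branch taken⟩
[2] slt  $4, $2, $4  →  {$0:0, $1:0, $2:11, $3:12, $4:0, $5:1}
[7] xori  $2, $5, 15  →  {$0:0, $1:0, $2:14, $3:12, $4:0, $5:1}
[8] andi  $1, $4, 9  →  {$0:0, $1:0, $2:14, $3:12, $4:0, $5:1}
[9] add  $3, $4, $2  →  {$0:0, $1:0, $2:14, $3:14, $4:0, $5:1}
[10] and  $1, $4, $3  →  {$0:0, $1:0, $2:14, $3:14, $4:0, $5:1}

$0=0 $1=0 $2=14 $3=14 $4=0 $5=1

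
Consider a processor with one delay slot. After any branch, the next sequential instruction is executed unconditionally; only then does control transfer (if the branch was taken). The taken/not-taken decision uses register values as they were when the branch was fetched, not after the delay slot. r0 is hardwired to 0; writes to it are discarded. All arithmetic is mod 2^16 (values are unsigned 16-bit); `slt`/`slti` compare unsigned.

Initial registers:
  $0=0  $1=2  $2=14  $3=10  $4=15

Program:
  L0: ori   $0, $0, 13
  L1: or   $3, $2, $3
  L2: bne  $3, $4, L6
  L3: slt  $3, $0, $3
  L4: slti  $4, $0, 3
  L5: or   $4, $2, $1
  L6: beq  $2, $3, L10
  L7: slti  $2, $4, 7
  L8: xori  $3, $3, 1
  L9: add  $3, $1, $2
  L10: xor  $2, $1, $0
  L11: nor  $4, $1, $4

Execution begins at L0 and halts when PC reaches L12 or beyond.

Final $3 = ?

2

  step pc=0: ori   $0, $0, 13  regs=(0,2,14,10,15)
  step pc=1: or   $3, $2, $3  regs=(0,2,14,14,15)
  step pc=2: bne  $3, $4, L6  cond=T  regs=(0,2,14,14,15)
  step pc=3: slt  $3, $0, $3  regs=(0,2,14,1,15)
  step pc=6: beq  $2, $3, L10  cond=F  regs=(0,2,14,1,15)
  step pc=7: slti  $2, $4, 7  regs=(0,2,0,1,15)
  step pc=8: xori  $3, $3, 1  regs=(0,2,0,0,15)
  step pc=9: add  $3, $1, $2  regs=(0,2,0,2,15)
  step pc=10: xor  $2, $1, $0  regs=(0,2,2,2,15)
  step pc=11: nor  $4, $1, $4  regs=(0,2,2,2,65520)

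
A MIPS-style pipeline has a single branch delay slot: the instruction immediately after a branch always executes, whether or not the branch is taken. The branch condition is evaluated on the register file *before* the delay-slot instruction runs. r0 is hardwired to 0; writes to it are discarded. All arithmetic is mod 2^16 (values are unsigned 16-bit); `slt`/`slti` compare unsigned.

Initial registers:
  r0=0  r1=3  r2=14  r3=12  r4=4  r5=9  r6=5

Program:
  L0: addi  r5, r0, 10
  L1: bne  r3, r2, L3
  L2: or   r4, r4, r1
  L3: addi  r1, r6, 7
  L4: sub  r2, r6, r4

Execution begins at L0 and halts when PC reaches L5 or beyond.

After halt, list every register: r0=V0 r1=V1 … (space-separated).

r0=0 r1=12 r2=65534 r3=12 r4=7 r5=10 r6=5

#0 addi  r5, r0, 10 ; 0/3/14/12/4/10/5
#1 bne  r3, r2, L3 ; 0/3/14/12/4/10/5 ; →target
#2 or   r4, r4, r1 ; 0/3/14/12/7/10/5
#3 addi  r1, r6, 7 ; 0/12/14/12/7/10/5
#4 sub  r2, r6, r4 ; 0/12/65534/12/7/10/5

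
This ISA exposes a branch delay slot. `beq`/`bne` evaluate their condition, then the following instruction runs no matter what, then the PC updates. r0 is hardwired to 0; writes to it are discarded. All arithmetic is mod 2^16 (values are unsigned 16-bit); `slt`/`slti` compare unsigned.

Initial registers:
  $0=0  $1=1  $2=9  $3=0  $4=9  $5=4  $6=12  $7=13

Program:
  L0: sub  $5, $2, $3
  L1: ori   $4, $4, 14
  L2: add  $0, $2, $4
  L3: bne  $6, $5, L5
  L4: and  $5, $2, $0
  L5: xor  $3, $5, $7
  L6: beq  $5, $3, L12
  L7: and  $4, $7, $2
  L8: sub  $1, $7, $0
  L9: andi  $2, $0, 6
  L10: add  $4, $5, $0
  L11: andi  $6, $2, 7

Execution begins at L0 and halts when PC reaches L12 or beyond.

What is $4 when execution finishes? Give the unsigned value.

[0] sub  $5, $2, $3  →  {$0:0, $1:1, $2:9, $3:0, $4:9, $5:9, $6:12, $7:13}
[1] ori   $4, $4, 14  →  {$0:0, $1:1, $2:9, $3:0, $4:15, $5:9, $6:12, $7:13}
[2] add  $0, $2, $4  →  {$0:0, $1:1, $2:9, $3:0, $4:15, $5:9, $6:12, $7:13}
[3] bne  $6, $5, L5  →  {$0:0, $1:1, $2:9, $3:0, $4:15, $5:9, $6:12, $7:13}  ⟨branch taken⟩
[4] and  $5, $2, $0  →  {$0:0, $1:1, $2:9, $3:0, $4:15, $5:0, $6:12, $7:13}
[5] xor  $3, $5, $7  →  {$0:0, $1:1, $2:9, $3:13, $4:15, $5:0, $6:12, $7:13}
[6] beq  $5, $3, L12  →  {$0:0, $1:1, $2:9, $3:13, $4:15, $5:0, $6:12, $7:13}  ⟨branch fallthrough⟩
[7] and  $4, $7, $2  →  {$0:0, $1:1, $2:9, $3:13, $4:9, $5:0, $6:12, $7:13}
[8] sub  $1, $7, $0  →  {$0:0, $1:13, $2:9, $3:13, $4:9, $5:0, $6:12, $7:13}
[9] andi  $2, $0, 6  →  {$0:0, $1:13, $2:0, $3:13, $4:9, $5:0, $6:12, $7:13}
[10] add  $4, $5, $0  →  {$0:0, $1:13, $2:0, $3:13, $4:0, $5:0, $6:12, $7:13}
[11] andi  $6, $2, 7  →  {$0:0, $1:13, $2:0, $3:13, $4:0, $5:0, $6:0, $7:13}

0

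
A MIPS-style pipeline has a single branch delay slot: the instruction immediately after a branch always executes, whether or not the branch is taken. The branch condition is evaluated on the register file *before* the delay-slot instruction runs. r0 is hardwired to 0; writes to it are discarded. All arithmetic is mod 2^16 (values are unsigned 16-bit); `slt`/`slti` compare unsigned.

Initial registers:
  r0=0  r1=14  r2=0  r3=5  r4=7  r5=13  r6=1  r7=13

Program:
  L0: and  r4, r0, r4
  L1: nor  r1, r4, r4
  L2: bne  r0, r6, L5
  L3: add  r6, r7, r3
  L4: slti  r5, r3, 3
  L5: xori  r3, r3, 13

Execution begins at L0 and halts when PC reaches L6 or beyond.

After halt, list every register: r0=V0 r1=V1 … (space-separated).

  step pc=0: and  r4, r0, r4  regs=(0,14,0,5,0,13,1,13)
  step pc=1: nor  r1, r4, r4  regs=(0,65535,0,5,0,13,1,13)
  step pc=2: bne  r0, r6, L5  cond=T  regs=(0,65535,0,5,0,13,1,13)
  step pc=3: add  r6, r7, r3  regs=(0,65535,0,5,0,13,18,13)
  step pc=5: xori  r3, r3, 13  regs=(0,65535,0,8,0,13,18,13)

r0=0 r1=65535 r2=0 r3=8 r4=0 r5=13 r6=18 r7=13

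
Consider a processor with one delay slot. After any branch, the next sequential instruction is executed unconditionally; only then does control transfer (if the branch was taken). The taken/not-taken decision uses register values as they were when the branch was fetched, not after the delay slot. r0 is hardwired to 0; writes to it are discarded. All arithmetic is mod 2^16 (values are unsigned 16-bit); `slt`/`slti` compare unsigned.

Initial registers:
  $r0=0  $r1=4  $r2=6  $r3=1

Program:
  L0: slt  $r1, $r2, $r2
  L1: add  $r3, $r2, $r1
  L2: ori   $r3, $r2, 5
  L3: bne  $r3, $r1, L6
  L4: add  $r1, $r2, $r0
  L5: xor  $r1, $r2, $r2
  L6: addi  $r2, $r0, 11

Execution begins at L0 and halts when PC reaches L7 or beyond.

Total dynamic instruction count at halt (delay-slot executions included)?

6

#0 slt  $r1, $r2, $r2 ; 0/0/6/1
#1 add  $r3, $r2, $r1 ; 0/0/6/6
#2 ori   $r3, $r2, 5 ; 0/0/6/7
#3 bne  $r3, $r1, L6 ; 0/0/6/7 ; →target
#4 add  $r1, $r2, $r0 ; 0/6/6/7
#6 addi  $r2, $r0, 11 ; 0/6/11/7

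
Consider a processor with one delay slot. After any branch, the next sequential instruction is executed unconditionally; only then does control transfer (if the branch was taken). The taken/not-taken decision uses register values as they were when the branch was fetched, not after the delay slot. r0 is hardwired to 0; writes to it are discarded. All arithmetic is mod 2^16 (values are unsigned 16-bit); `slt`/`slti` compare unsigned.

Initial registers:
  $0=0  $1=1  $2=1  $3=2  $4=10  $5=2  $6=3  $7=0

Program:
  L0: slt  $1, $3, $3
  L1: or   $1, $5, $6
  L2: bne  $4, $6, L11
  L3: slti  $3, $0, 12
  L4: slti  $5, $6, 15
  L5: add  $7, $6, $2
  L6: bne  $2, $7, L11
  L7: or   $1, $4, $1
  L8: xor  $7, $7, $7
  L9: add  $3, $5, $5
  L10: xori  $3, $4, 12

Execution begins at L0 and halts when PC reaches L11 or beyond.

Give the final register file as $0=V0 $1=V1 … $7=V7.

#0 slt  $1, $3, $3 ; 0/0/1/2/10/2/3/0
#1 or   $1, $5, $6 ; 0/3/1/2/10/2/3/0
#2 bne  $4, $6, L11 ; 0/3/1/2/10/2/3/0 ; →target
#3 slti  $3, $0, 12 ; 0/3/1/1/10/2/3/0

$0=0 $1=3 $2=1 $3=1 $4=10 $5=2 $6=3 $7=0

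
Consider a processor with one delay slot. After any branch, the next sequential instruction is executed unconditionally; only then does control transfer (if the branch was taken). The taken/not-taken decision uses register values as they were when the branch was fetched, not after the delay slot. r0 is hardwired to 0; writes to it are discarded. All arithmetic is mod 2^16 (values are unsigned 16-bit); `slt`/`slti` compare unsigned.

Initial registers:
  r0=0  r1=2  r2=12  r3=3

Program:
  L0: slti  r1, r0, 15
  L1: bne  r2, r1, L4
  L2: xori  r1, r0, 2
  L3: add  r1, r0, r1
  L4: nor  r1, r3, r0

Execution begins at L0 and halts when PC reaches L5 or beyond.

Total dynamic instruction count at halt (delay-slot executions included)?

PC=0  slti  r1, r0, 15       | r0=0 r1=1 r2=12 r3=3
PC=1  bne  r2, r1, L4        | r0=0 r1=1 r2=12 r3=3  [TAKEN]
PC=2  xori  r1, r0, 2        | r0=0 r1=2 r2=12 r3=3
PC=4  nor  r1, r3, r0        | r0=0 r1=65532 r2=12 r3=3

4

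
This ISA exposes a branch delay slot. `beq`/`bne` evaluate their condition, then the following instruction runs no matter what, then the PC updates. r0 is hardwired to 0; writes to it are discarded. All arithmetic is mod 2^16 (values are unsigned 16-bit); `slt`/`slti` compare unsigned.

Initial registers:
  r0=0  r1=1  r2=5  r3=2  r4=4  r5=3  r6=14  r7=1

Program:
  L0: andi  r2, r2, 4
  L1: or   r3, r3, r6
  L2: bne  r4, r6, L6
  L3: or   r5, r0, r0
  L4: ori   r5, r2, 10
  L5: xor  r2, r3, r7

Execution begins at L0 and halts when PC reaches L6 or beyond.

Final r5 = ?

[0] andi  r2, r2, 4  →  {r0:0, r1:1, r2:4, r3:2, r4:4, r5:3, r6:14, r7:1}
[1] or   r3, r3, r6  →  {r0:0, r1:1, r2:4, r3:14, r4:4, r5:3, r6:14, r7:1}
[2] bne  r4, r6, L6  →  {r0:0, r1:1, r2:4, r3:14, r4:4, r5:3, r6:14, r7:1}  ⟨branch taken⟩
[3] or   r5, r0, r0  →  {r0:0, r1:1, r2:4, r3:14, r4:4, r5:0, r6:14, r7:1}

0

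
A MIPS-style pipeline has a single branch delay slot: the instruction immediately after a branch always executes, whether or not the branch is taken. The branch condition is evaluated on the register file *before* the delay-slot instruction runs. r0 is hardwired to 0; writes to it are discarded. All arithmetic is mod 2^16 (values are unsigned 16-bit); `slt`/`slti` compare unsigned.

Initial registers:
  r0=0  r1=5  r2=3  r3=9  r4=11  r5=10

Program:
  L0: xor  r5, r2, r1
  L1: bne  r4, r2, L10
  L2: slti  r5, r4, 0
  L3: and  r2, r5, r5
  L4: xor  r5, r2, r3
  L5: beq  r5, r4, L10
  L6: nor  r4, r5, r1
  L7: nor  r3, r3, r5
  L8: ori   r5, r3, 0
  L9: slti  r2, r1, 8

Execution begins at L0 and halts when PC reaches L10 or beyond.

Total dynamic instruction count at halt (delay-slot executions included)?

3

[0] xor  r5, r2, r1  →  {r0:0, r1:5, r2:3, r3:9, r4:11, r5:6}
[1] bne  r4, r2, L10  →  {r0:0, r1:5, r2:3, r3:9, r4:11, r5:6}  ⟨branch taken⟩
[2] slti  r5, r4, 0  →  {r0:0, r1:5, r2:3, r3:9, r4:11, r5:0}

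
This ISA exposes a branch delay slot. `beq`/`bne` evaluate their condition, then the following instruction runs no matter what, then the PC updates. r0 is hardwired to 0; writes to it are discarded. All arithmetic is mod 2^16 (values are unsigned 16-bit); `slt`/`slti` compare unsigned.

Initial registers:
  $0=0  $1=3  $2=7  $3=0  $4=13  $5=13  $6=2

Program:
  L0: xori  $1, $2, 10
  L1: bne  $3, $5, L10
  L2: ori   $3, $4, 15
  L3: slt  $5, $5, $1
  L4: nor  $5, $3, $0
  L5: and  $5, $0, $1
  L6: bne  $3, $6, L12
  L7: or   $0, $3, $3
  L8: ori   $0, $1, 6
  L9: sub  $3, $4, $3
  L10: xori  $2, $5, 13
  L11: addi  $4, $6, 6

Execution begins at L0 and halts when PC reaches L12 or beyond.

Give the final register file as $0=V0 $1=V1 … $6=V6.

  step pc=0: xori  $1, $2, 10  regs=(0,13,7,0,13,13,2)
  step pc=1: bne  $3, $5, L10  cond=T  regs=(0,13,7,0,13,13,2)
  step pc=2: ori   $3, $4, 15  regs=(0,13,7,15,13,13,2)
  step pc=10: xori  $2, $5, 13  regs=(0,13,0,15,13,13,2)
  step pc=11: addi  $4, $6, 6  regs=(0,13,0,15,8,13,2)

$0=0 $1=13 $2=0 $3=15 $4=8 $5=13 $6=2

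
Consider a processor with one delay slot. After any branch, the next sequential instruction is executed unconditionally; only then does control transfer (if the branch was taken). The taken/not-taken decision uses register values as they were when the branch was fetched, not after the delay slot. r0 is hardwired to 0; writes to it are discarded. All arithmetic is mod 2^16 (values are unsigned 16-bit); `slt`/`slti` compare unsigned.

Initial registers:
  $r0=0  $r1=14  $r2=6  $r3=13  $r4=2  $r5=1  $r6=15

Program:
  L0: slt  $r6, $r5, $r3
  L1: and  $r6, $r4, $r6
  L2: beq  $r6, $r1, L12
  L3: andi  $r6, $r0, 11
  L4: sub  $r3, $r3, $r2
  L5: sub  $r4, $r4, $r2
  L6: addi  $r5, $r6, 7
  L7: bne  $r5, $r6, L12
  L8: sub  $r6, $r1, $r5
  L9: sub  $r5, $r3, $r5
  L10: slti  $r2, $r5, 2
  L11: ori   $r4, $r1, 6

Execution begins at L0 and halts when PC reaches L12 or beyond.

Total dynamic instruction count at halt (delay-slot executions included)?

[0] slt  $r6, $r5, $r3  →  {$r0:0, $r1:14, $r2:6, $r3:13, $r4:2, $r5:1, $r6:1}
[1] and  $r6, $r4, $r6  →  {$r0:0, $r1:14, $r2:6, $r3:13, $r4:2, $r5:1, $r6:0}
[2] beq  $r6, $r1, L12  →  {$r0:0, $r1:14, $r2:6, $r3:13, $r4:2, $r5:1, $r6:0}  ⟨branch fallthrough⟩
[3] andi  $r6, $r0, 11  →  {$r0:0, $r1:14, $r2:6, $r3:13, $r4:2, $r5:1, $r6:0}
[4] sub  $r3, $r3, $r2  →  {$r0:0, $r1:14, $r2:6, $r3:7, $r4:2, $r5:1, $r6:0}
[5] sub  $r4, $r4, $r2  →  {$r0:0, $r1:14, $r2:6, $r3:7, $r4:65532, $r5:1, $r6:0}
[6] addi  $r5, $r6, 7  →  {$r0:0, $r1:14, $r2:6, $r3:7, $r4:65532, $r5:7, $r6:0}
[7] bne  $r5, $r6, L12  →  {$r0:0, $r1:14, $r2:6, $r3:7, $r4:65532, $r5:7, $r6:0}  ⟨branch taken⟩
[8] sub  $r6, $r1, $r5  →  {$r0:0, $r1:14, $r2:6, $r3:7, $r4:65532, $r5:7, $r6:7}

9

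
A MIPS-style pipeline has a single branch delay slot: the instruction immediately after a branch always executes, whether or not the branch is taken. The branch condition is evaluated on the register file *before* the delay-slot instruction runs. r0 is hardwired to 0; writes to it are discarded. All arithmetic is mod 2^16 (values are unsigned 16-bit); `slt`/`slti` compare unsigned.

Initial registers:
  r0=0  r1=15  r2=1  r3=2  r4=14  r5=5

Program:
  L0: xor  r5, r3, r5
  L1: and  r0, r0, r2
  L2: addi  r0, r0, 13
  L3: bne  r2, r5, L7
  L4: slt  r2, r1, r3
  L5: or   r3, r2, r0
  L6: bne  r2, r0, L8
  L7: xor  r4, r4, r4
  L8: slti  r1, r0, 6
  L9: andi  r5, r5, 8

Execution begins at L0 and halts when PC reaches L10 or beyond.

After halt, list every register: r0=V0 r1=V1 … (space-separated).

r0=0 r1=1 r2=0 r3=2 r4=0 r5=0

  step pc=0: xor  r5, r3, r5  regs=(0,15,1,2,14,7)
  step pc=1: and  r0, r0, r2  regs=(0,15,1,2,14,7)
  step pc=2: addi  r0, r0, 13  regs=(0,15,1,2,14,7)
  step pc=3: bne  r2, r5, L7  cond=T  regs=(0,15,1,2,14,7)
  step pc=4: slt  r2, r1, r3  regs=(0,15,0,2,14,7)
  step pc=7: xor  r4, r4, r4  regs=(0,15,0,2,0,7)
  step pc=8: slti  r1, r0, 6  regs=(0,1,0,2,0,7)
  step pc=9: andi  r5, r5, 8  regs=(0,1,0,2,0,0)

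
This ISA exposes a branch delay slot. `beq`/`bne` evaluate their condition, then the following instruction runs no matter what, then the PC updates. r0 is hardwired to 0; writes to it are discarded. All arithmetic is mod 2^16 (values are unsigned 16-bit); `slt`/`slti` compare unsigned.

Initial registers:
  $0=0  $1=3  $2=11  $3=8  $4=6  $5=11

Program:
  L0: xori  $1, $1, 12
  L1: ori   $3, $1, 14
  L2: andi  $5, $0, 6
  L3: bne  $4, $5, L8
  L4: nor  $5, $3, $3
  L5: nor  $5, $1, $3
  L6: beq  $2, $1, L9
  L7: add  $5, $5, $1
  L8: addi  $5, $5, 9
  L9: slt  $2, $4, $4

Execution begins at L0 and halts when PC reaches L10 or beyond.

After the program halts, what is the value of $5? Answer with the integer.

65529

[0] xori  $1, $1, 12  →  {$0:0, $1:15, $2:11, $3:8, $4:6, $5:11}
[1] ori   $3, $1, 14  →  {$0:0, $1:15, $2:11, $3:15, $4:6, $5:11}
[2] andi  $5, $0, 6  →  {$0:0, $1:15, $2:11, $3:15, $4:6, $5:0}
[3] bne  $4, $5, L8  →  {$0:0, $1:15, $2:11, $3:15, $4:6, $5:0}  ⟨branch taken⟩
[4] nor  $5, $3, $3  →  {$0:0, $1:15, $2:11, $3:15, $4:6, $5:65520}
[8] addi  $5, $5, 9  →  {$0:0, $1:15, $2:11, $3:15, $4:6, $5:65529}
[9] slt  $2, $4, $4  →  {$0:0, $1:15, $2:0, $3:15, $4:6, $5:65529}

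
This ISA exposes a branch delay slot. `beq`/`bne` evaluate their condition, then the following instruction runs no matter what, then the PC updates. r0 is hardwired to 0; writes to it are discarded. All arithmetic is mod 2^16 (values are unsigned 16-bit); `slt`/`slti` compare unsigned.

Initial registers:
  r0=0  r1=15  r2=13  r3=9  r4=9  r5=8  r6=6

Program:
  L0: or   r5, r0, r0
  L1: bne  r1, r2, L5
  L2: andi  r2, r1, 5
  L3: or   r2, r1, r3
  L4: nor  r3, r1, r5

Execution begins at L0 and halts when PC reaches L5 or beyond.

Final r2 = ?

#0 or   r5, r0, r0 ; 0/15/13/9/9/0/6
#1 bne  r1, r2, L5 ; 0/15/13/9/9/0/6 ; →target
#2 andi  r2, r1, 5 ; 0/15/5/9/9/0/6

5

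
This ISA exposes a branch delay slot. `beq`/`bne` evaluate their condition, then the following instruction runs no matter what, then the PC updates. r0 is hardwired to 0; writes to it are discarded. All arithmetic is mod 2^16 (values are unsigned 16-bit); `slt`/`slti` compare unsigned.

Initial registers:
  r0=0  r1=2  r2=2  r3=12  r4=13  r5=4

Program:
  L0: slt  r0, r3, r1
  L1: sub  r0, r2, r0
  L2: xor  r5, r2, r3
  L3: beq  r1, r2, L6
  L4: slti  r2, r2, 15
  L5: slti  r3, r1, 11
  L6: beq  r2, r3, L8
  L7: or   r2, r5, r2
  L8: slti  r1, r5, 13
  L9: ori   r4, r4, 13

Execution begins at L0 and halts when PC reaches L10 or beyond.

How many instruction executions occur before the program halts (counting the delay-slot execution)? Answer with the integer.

#0 slt  r0, r3, r1 ; 0/2/2/12/13/4
#1 sub  r0, r2, r0 ; 0/2/2/12/13/4
#2 xor  r5, r2, r3 ; 0/2/2/12/13/14
#3 beq  r1, r2, L6 ; 0/2/2/12/13/14 ; →target
#4 slti  r2, r2, 15 ; 0/2/1/12/13/14
#6 beq  r2, r3, L8 ; 0/2/1/12/13/14 ; →fallthru
#7 or   r2, r5, r2 ; 0/2/15/12/13/14
#8 slti  r1, r5, 13 ; 0/0/15/12/13/14
#9 ori   r4, r4, 13 ; 0/0/15/12/13/14

9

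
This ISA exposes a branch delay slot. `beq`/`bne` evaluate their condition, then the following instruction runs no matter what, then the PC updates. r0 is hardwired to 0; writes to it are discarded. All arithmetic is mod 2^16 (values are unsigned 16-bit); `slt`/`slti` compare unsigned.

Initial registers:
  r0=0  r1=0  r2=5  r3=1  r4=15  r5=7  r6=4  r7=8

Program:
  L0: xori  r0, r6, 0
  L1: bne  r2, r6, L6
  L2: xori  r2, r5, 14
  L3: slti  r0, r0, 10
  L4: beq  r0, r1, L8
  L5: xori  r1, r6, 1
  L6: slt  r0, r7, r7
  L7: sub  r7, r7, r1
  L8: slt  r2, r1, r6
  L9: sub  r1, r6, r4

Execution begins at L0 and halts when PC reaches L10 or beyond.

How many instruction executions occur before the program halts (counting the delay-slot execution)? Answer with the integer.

7

[0] xori  r0, r6, 0  →  {r0:0, r1:0, r2:5, r3:1, r4:15, r5:7, r6:4, r7:8}
[1] bne  r2, r6, L6  →  {r0:0, r1:0, r2:5, r3:1, r4:15, r5:7, r6:4, r7:8}  ⟨branch taken⟩
[2] xori  r2, r5, 14  →  {r0:0, r1:0, r2:9, r3:1, r4:15, r5:7, r6:4, r7:8}
[6] slt  r0, r7, r7  →  {r0:0, r1:0, r2:9, r3:1, r4:15, r5:7, r6:4, r7:8}
[7] sub  r7, r7, r1  →  {r0:0, r1:0, r2:9, r3:1, r4:15, r5:7, r6:4, r7:8}
[8] slt  r2, r1, r6  →  {r0:0, r1:0, r2:1, r3:1, r4:15, r5:7, r6:4, r7:8}
[9] sub  r1, r6, r4  →  {r0:0, r1:65525, r2:1, r3:1, r4:15, r5:7, r6:4, r7:8}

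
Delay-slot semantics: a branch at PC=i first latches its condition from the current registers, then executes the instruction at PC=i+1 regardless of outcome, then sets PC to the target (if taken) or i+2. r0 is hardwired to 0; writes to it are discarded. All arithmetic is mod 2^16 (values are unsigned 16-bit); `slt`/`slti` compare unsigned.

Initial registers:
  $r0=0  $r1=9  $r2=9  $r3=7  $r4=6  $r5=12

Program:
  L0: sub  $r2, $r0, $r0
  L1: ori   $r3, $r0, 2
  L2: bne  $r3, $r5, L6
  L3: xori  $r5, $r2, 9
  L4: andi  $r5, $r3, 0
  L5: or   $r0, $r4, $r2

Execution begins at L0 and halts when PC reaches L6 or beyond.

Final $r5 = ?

#0 sub  $r2, $r0, $r0 ; 0/9/0/7/6/12
#1 ori   $r3, $r0, 2 ; 0/9/0/2/6/12
#2 bne  $r3, $r5, L6 ; 0/9/0/2/6/12 ; →target
#3 xori  $r5, $r2, 9 ; 0/9/0/2/6/9

9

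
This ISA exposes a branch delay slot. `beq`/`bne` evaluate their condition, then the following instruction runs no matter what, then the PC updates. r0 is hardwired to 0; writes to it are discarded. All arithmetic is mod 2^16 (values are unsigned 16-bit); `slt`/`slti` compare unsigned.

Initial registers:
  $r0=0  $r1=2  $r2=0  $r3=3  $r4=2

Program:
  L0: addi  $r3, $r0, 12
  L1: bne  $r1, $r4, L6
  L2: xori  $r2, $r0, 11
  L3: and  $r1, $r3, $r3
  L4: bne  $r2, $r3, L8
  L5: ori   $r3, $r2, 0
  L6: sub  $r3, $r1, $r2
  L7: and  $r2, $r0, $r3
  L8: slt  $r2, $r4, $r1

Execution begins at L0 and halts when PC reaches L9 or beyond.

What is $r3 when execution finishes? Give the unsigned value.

11

  step pc=0: addi  $r3, $r0, 12  regs=(0,2,0,12,2)
  step pc=1: bne  $r1, $r4, L6  cond=F  regs=(0,2,0,12,2)
  step pc=2: xori  $r2, $r0, 11  regs=(0,2,11,12,2)
  step pc=3: and  $r1, $r3, $r3  regs=(0,12,11,12,2)
  step pc=4: bne  $r2, $r3, L8  cond=T  regs=(0,12,11,12,2)
  step pc=5: ori   $r3, $r2, 0  regs=(0,12,11,11,2)
  step pc=8: slt  $r2, $r4, $r1  regs=(0,12,1,11,2)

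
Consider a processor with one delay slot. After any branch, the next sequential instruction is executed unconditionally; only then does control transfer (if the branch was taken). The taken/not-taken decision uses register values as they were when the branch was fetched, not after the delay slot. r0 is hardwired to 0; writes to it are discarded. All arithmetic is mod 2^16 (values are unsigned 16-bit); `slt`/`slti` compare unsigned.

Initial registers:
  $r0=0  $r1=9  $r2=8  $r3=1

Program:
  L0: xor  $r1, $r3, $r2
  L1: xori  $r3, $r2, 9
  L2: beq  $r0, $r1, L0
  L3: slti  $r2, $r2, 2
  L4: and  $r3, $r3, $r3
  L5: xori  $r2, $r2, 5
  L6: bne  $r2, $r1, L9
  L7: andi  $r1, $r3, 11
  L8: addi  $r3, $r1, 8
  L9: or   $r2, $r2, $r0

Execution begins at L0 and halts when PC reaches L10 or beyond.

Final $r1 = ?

1

  step pc=0: xor  $r1, $r3, $r2  regs=(0,9,8,1)
  step pc=1: xori  $r3, $r2, 9  regs=(0,9,8,1)
  step pc=2: beq  $r0, $r1, L0  cond=F  regs=(0,9,8,1)
  step pc=3: slti  $r2, $r2, 2  regs=(0,9,0,1)
  step pc=4: and  $r3, $r3, $r3  regs=(0,9,0,1)
  step pc=5: xori  $r2, $r2, 5  regs=(0,9,5,1)
  step pc=6: bne  $r2, $r1, L9  cond=T  regs=(0,9,5,1)
  step pc=7: andi  $r1, $r3, 11  regs=(0,1,5,1)
  step pc=9: or   $r2, $r2, $r0  regs=(0,1,5,1)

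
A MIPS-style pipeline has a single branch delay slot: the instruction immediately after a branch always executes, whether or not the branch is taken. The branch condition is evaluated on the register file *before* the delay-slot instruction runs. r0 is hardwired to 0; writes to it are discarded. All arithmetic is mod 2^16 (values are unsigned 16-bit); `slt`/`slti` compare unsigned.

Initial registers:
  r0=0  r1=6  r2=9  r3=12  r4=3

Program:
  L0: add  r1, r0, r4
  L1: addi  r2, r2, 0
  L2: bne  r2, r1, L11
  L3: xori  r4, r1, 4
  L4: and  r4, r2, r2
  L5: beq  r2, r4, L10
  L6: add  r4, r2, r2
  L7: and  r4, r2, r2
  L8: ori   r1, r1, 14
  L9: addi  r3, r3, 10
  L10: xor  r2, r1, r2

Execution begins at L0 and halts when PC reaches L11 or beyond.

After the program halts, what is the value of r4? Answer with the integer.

7

#0 add  r1, r0, r4 ; 0/3/9/12/3
#1 addi  r2, r2, 0 ; 0/3/9/12/3
#2 bne  r2, r1, L11 ; 0/3/9/12/3 ; →target
#3 xori  r4, r1, 4 ; 0/3/9/12/7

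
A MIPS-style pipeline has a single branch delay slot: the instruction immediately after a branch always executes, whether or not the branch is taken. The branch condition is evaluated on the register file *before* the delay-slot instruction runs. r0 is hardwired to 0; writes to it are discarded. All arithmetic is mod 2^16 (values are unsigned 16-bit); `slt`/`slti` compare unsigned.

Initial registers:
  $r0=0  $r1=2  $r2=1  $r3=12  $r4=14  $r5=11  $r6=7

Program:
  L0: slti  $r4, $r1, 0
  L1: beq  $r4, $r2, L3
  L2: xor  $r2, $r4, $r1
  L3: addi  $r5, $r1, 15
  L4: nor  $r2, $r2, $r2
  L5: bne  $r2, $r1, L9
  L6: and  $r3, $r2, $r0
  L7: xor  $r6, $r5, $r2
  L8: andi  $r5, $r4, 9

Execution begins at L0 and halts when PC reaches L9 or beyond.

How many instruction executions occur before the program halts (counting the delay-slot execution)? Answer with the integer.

#0 slti  $r4, $r1, 0 ; 0/2/1/12/0/11/7
#1 beq  $r4, $r2, L3 ; 0/2/1/12/0/11/7 ; →fallthru
#2 xor  $r2, $r4, $r1 ; 0/2/2/12/0/11/7
#3 addi  $r5, $r1, 15 ; 0/2/2/12/0/17/7
#4 nor  $r2, $r2, $r2 ; 0/2/65533/12/0/17/7
#5 bne  $r2, $r1, L9 ; 0/2/65533/12/0/17/7 ; →target
#6 and  $r3, $r2, $r0 ; 0/2/65533/0/0/17/7

7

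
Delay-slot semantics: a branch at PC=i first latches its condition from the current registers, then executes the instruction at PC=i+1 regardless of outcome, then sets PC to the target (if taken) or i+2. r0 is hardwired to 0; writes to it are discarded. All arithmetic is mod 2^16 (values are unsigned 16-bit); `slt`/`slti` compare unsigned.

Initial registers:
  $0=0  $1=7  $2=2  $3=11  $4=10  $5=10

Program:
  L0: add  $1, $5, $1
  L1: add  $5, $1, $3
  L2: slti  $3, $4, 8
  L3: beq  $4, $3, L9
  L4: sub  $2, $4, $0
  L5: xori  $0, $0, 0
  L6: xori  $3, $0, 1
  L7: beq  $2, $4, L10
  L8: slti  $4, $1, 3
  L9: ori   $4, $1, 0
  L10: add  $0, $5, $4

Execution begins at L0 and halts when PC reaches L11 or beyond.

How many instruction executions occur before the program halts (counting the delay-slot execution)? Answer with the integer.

[0] add  $1, $5, $1  →  {$0:0, $1:17, $2:2, $3:11, $4:10, $5:10}
[1] add  $5, $1, $3  →  {$0:0, $1:17, $2:2, $3:11, $4:10, $5:28}
[2] slti  $3, $4, 8  →  {$0:0, $1:17, $2:2, $3:0, $4:10, $5:28}
[3] beq  $4, $3, L9  →  {$0:0, $1:17, $2:2, $3:0, $4:10, $5:28}  ⟨branch fallthrough⟩
[4] sub  $2, $4, $0  →  {$0:0, $1:17, $2:10, $3:0, $4:10, $5:28}
[5] xori  $0, $0, 0  →  {$0:0, $1:17, $2:10, $3:0, $4:10, $5:28}
[6] xori  $3, $0, 1  →  {$0:0, $1:17, $2:10, $3:1, $4:10, $5:28}
[7] beq  $2, $4, L10  →  {$0:0, $1:17, $2:10, $3:1, $4:10, $5:28}  ⟨branch taken⟩
[8] slti  $4, $1, 3  →  {$0:0, $1:17, $2:10, $3:1, $4:0, $5:28}
[10] add  $0, $5, $4  →  {$0:0, $1:17, $2:10, $3:1, $4:0, $5:28}

10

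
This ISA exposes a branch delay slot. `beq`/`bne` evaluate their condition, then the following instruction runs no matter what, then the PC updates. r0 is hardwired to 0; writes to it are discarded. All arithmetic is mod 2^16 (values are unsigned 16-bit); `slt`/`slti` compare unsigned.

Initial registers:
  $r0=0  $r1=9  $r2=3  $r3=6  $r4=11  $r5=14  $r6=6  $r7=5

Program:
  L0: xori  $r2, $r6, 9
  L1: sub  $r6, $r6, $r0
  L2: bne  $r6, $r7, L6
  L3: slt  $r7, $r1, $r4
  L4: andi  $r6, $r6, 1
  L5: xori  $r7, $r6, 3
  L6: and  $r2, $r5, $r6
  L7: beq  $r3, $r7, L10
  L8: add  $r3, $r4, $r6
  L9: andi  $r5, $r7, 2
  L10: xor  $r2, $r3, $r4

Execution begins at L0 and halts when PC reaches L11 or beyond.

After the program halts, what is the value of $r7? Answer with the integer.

1

[0] xori  $r2, $r6, 9  →  {$r0:0, $r1:9, $r2:15, $r3:6, $r4:11, $r5:14, $r6:6, $r7:5}
[1] sub  $r6, $r6, $r0  →  {$r0:0, $r1:9, $r2:15, $r3:6, $r4:11, $r5:14, $r6:6, $r7:5}
[2] bne  $r6, $r7, L6  →  {$r0:0, $r1:9, $r2:15, $r3:6, $r4:11, $r5:14, $r6:6, $r7:5}  ⟨branch taken⟩
[3] slt  $r7, $r1, $r4  →  {$r0:0, $r1:9, $r2:15, $r3:6, $r4:11, $r5:14, $r6:6, $r7:1}
[6] and  $r2, $r5, $r6  →  {$r0:0, $r1:9, $r2:6, $r3:6, $r4:11, $r5:14, $r6:6, $r7:1}
[7] beq  $r3, $r7, L10  →  {$r0:0, $r1:9, $r2:6, $r3:6, $r4:11, $r5:14, $r6:6, $r7:1}  ⟨branch fallthrough⟩
[8] add  $r3, $r4, $r6  →  {$r0:0, $r1:9, $r2:6, $r3:17, $r4:11, $r5:14, $r6:6, $r7:1}
[9] andi  $r5, $r7, 2  →  {$r0:0, $r1:9, $r2:6, $r3:17, $r4:11, $r5:0, $r6:6, $r7:1}
[10] xor  $r2, $r3, $r4  →  {$r0:0, $r1:9, $r2:26, $r3:17, $r4:11, $r5:0, $r6:6, $r7:1}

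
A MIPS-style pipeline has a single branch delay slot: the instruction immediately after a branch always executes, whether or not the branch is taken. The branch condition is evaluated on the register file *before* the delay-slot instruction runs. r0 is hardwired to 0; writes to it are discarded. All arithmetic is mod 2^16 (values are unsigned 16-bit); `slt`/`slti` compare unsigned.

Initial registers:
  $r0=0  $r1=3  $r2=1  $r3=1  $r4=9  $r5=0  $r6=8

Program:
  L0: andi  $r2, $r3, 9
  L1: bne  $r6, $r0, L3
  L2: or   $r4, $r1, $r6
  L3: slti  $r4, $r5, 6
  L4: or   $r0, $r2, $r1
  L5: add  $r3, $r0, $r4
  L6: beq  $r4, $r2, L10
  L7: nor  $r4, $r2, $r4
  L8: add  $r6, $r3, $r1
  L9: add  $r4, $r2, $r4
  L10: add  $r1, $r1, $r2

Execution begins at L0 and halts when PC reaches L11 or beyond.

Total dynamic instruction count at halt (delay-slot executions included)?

9

PC=0  andi  $r2, $r3, 9      | $r0=0 $r1=3 $r2=1 $r3=1 $r4=9 $r5=0 $r6=8
PC=1  bne  $r6, $r0, L3      | $r0=0 $r1=3 $r2=1 $r3=1 $r4=9 $r5=0 $r6=8  [TAKEN]
PC=2  or   $r4, $r1, $r6     | $r0=0 $r1=3 $r2=1 $r3=1 $r4=11 $r5=0 $r6=8
PC=3  slti  $r4, $r5, 6      | $r0=0 $r1=3 $r2=1 $r3=1 $r4=1 $r5=0 $r6=8
PC=4  or   $r0, $r2, $r1     | $r0=0 $r1=3 $r2=1 $r3=1 $r4=1 $r5=0 $r6=8
PC=5  add  $r3, $r0, $r4     | $r0=0 $r1=3 $r2=1 $r3=1 $r4=1 $r5=0 $r6=8
PC=6  beq  $r4, $r2, L10     | $r0=0 $r1=3 $r2=1 $r3=1 $r4=1 $r5=0 $r6=8  [TAKEN]
PC=7  nor  $r4, $r2, $r4     | $r0=0 $r1=3 $r2=1 $r3=1 $r4=65534 $r5=0 $r6=8
PC=10 add  $r1, $r1, $r2     | $r0=0 $r1=4 $r2=1 $r3=1 $r4=65534 $r5=0 $r6=8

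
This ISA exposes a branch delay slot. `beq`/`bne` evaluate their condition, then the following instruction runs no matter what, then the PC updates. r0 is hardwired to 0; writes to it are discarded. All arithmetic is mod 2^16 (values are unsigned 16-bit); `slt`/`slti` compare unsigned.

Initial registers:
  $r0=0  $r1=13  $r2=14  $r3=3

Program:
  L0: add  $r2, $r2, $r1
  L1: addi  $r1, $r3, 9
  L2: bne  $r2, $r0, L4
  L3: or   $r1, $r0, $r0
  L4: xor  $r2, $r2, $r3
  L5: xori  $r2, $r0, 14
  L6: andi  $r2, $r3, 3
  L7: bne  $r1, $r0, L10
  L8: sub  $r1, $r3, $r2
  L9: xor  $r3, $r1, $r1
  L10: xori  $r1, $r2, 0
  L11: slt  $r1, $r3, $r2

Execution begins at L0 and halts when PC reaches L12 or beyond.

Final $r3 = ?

[0] add  $r2, $r2, $r1  →  {$r0:0, $r1:13, $r2:27, $r3:3}
[1] addi  $r1, $r3, 9  →  {$r0:0, $r1:12, $r2:27, $r3:3}
[2] bne  $r2, $r0, L4  →  {$r0:0, $r1:12, $r2:27, $r3:3}  ⟨branch taken⟩
[3] or   $r1, $r0, $r0  →  {$r0:0, $r1:0, $r2:27, $r3:3}
[4] xor  $r2, $r2, $r3  →  {$r0:0, $r1:0, $r2:24, $r3:3}
[5] xori  $r2, $r0, 14  →  {$r0:0, $r1:0, $r2:14, $r3:3}
[6] andi  $r2, $r3, 3  →  {$r0:0, $r1:0, $r2:3, $r3:3}
[7] bne  $r1, $r0, L10  →  {$r0:0, $r1:0, $r2:3, $r3:3}  ⟨branch fallthrough⟩
[8] sub  $r1, $r3, $r2  →  {$r0:0, $r1:0, $r2:3, $r3:3}
[9] xor  $r3, $r1, $r1  →  {$r0:0, $r1:0, $r2:3, $r3:0}
[10] xori  $r1, $r2, 0  →  {$r0:0, $r1:3, $r2:3, $r3:0}
[11] slt  $r1, $r3, $r2  →  {$r0:0, $r1:1, $r2:3, $r3:0}

0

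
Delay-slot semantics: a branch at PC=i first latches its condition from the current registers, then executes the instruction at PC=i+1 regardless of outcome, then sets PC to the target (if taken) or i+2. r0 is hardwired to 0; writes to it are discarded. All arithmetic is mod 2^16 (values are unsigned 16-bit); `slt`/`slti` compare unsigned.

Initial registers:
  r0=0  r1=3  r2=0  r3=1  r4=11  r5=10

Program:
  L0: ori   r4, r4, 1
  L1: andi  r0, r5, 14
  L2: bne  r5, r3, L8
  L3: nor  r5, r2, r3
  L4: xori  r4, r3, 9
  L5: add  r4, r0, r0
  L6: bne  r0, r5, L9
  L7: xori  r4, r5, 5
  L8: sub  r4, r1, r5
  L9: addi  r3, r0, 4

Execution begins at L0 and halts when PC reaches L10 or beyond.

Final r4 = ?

5

PC=0  ori   r4, r4, 1        | r0=0 r1=3 r2=0 r3=1 r4=11 r5=10
PC=1  andi  r0, r5, 14       | r0=0 r1=3 r2=0 r3=1 r4=11 r5=10
PC=2  bne  r5, r3, L8        | r0=0 r1=3 r2=0 r3=1 r4=11 r5=10  [TAKEN]
PC=3  nor  r5, r2, r3        | r0=0 r1=3 r2=0 r3=1 r4=11 r5=65534
PC=8  sub  r4, r1, r5        | r0=0 r1=3 r2=0 r3=1 r4=5 r5=65534
PC=9  addi  r3, r0, 4        | r0=0 r1=3 r2=0 r3=4 r4=5 r5=65534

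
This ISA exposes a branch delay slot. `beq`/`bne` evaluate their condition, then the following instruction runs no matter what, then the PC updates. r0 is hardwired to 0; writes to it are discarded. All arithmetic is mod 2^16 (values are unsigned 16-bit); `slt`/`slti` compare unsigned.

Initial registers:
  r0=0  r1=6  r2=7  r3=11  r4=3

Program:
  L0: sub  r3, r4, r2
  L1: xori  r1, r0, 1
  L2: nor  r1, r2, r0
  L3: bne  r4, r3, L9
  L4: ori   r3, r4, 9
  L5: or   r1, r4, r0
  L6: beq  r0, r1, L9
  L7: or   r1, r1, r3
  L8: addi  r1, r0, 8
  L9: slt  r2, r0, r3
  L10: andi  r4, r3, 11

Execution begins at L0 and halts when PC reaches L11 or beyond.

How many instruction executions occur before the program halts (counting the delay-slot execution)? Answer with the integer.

#0 sub  r3, r4, r2 ; 0/6/7/65532/3
#1 xori  r1, r0, 1 ; 0/1/7/65532/3
#2 nor  r1, r2, r0 ; 0/65528/7/65532/3
#3 bne  r4, r3, L9 ; 0/65528/7/65532/3 ; →target
#4 ori   r3, r4, 9 ; 0/65528/7/11/3
#9 slt  r2, r0, r3 ; 0/65528/1/11/3
#10 andi  r4, r3, 11 ; 0/65528/1/11/11

7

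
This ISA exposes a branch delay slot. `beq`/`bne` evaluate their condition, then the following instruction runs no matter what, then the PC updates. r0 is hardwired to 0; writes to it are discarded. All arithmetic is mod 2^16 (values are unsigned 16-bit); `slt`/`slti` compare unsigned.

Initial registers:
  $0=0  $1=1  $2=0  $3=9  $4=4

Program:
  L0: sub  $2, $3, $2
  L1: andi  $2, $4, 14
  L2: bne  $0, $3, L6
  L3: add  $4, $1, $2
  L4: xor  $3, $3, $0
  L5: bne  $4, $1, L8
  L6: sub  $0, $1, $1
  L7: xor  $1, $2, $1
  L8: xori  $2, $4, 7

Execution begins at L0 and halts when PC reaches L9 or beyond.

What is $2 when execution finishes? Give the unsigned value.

PC=0  sub  $2, $3, $2        | $0=0 $1=1 $2=9 $3=9 $4=4
PC=1  andi  $2, $4, 14       | $0=0 $1=1 $2=4 $3=9 $4=4
PC=2  bne  $0, $3, L6        | $0=0 $1=1 $2=4 $3=9 $4=4  [TAKEN]
PC=3  add  $4, $1, $2        | $0=0 $1=1 $2=4 $3=9 $4=5
PC=6  sub  $0, $1, $1        | $0=0 $1=1 $2=4 $3=9 $4=5
PC=7  xor  $1, $2, $1        | $0=0 $1=5 $2=4 $3=9 $4=5
PC=8  xori  $2, $4, 7        | $0=0 $1=5 $2=2 $3=9 $4=5

2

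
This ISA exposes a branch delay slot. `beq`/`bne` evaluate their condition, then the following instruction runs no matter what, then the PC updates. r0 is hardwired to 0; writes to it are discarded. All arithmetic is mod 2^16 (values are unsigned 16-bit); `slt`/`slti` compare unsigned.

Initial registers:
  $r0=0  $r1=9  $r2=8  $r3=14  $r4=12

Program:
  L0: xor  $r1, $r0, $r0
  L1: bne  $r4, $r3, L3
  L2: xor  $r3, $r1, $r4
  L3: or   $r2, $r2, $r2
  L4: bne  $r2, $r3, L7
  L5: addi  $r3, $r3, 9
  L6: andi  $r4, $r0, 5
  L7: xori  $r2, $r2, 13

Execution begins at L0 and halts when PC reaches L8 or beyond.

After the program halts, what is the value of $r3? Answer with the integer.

#0 xor  $r1, $r0, $r0 ; 0/0/8/14/12
#1 bne  $r4, $r3, L3 ; 0/0/8/14/12 ; →target
#2 xor  $r3, $r1, $r4 ; 0/0/8/12/12
#3 or   $r2, $r2, $r2 ; 0/0/8/12/12
#4 bne  $r2, $r3, L7 ; 0/0/8/12/12 ; →target
#5 addi  $r3, $r3, 9 ; 0/0/8/21/12
#7 xori  $r2, $r2, 13 ; 0/0/5/21/12

21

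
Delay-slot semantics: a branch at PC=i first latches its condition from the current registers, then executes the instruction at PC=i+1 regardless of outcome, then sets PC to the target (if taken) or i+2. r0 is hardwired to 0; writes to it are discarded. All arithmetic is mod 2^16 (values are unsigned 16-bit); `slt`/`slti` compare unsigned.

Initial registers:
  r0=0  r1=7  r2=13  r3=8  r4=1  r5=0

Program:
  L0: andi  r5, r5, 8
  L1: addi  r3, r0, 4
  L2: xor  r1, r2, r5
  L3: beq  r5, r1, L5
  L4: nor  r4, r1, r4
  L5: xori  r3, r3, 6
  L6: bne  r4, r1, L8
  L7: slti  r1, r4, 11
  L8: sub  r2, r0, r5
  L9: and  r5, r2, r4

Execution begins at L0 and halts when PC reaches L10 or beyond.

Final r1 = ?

0

#0 andi  r5, r5, 8 ; 0/7/13/8/1/0
#1 addi  r3, r0, 4 ; 0/7/13/4/1/0
#2 xor  r1, r2, r5 ; 0/13/13/4/1/0
#3 beq  r5, r1, L5 ; 0/13/13/4/1/0 ; →fallthru
#4 nor  r4, r1, r4 ; 0/13/13/4/65522/0
#5 xori  r3, r3, 6 ; 0/13/13/2/65522/0
#6 bne  r4, r1, L8 ; 0/13/13/2/65522/0 ; →target
#7 slti  r1, r4, 11 ; 0/0/13/2/65522/0
#8 sub  r2, r0, r5 ; 0/0/0/2/65522/0
#9 and  r5, r2, r4 ; 0/0/0/2/65522/0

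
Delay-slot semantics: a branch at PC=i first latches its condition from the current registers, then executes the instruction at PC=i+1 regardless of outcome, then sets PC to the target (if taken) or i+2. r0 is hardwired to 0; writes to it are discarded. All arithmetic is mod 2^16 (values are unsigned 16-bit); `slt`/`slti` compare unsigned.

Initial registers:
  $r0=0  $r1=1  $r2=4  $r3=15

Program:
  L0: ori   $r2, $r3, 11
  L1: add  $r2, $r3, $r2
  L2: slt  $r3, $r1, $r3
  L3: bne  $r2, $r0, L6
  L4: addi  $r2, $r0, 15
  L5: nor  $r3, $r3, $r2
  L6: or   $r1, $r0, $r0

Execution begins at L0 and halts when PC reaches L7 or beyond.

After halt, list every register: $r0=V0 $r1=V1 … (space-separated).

$r0=0 $r1=0 $r2=15 $r3=1

PC=0  ori   $r2, $r3, 11     | $r0=0 $r1=1 $r2=15 $r3=15
PC=1  add  $r2, $r3, $r2     | $r0=0 $r1=1 $r2=30 $r3=15
PC=2  slt  $r3, $r1, $r3     | $r0=0 $r1=1 $r2=30 $r3=1
PC=3  bne  $r2, $r0, L6      | $r0=0 $r1=1 $r2=30 $r3=1  [TAKEN]
PC=4  addi  $r2, $r0, 15     | $r0=0 $r1=1 $r2=15 $r3=1
PC=6  or   $r1, $r0, $r0     | $r0=0 $r1=0 $r2=15 $r3=1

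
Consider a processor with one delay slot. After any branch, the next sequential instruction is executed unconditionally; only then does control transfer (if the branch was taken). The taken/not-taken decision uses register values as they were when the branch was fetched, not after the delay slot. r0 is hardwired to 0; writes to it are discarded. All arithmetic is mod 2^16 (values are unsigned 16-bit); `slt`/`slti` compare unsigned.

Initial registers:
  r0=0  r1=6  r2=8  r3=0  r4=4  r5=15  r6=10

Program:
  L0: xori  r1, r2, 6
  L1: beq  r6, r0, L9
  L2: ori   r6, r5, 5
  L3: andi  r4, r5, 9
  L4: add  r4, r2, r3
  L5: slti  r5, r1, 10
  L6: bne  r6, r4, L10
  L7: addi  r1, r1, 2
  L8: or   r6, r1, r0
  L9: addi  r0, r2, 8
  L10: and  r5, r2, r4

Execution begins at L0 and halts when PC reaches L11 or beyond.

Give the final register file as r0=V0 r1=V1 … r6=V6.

  step pc=0: xori  r1, r2, 6  regs=(0,14,8,0,4,15,10)
  step pc=1: beq  r6, r0, L9  cond=F  regs=(0,14,8,0,4,15,10)
  step pc=2: ori   r6, r5, 5  regs=(0,14,8,0,4,15,15)
  step pc=3: andi  r4, r5, 9  regs=(0,14,8,0,9,15,15)
  step pc=4: add  r4, r2, r3  regs=(0,14,8,0,8,15,15)
  step pc=5: slti  r5, r1, 10  regs=(0,14,8,0,8,0,15)
  step pc=6: bne  r6, r4, L10  cond=T  regs=(0,14,8,0,8,0,15)
  step pc=7: addi  r1, r1, 2  regs=(0,16,8,0,8,0,15)
  step pc=10: and  r5, r2, r4  regs=(0,16,8,0,8,8,15)

r0=0 r1=16 r2=8 r3=0 r4=8 r5=8 r6=15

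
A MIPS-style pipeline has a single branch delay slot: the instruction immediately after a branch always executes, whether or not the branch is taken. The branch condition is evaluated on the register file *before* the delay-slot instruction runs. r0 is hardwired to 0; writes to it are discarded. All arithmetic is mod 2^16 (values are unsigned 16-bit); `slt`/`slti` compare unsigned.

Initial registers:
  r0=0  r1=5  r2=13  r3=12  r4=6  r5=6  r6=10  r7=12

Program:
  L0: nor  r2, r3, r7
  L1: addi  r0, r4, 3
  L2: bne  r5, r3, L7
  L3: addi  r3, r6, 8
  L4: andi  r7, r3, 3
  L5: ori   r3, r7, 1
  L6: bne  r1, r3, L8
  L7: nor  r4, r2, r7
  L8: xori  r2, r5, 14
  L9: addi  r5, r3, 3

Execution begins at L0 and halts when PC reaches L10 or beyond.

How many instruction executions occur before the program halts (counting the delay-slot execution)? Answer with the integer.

7

#0 nor  r2, r3, r7 ; 0/5/65523/12/6/6/10/12
#1 addi  r0, r4, 3 ; 0/5/65523/12/6/6/10/12
#2 bne  r5, r3, L7 ; 0/5/65523/12/6/6/10/12 ; →target
#3 addi  r3, r6, 8 ; 0/5/65523/18/6/6/10/12
#7 nor  r4, r2, r7 ; 0/5/65523/18/0/6/10/12
#8 xori  r2, r5, 14 ; 0/5/8/18/0/6/10/12
#9 addi  r5, r3, 3 ; 0/5/8/18/0/21/10/12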